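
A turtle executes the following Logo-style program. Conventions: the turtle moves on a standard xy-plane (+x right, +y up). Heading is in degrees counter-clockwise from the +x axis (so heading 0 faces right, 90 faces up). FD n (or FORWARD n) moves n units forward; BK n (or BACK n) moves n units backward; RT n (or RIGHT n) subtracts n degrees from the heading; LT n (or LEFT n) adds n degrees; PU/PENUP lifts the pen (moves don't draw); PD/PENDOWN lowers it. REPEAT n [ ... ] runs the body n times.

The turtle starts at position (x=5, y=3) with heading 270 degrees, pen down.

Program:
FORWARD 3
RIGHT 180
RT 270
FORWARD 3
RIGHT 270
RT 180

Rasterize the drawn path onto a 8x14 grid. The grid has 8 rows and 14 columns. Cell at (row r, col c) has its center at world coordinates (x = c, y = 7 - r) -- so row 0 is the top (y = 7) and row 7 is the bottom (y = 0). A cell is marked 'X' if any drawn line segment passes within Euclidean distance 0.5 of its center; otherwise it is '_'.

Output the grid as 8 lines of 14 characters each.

Segment 0: (5,3) -> (5,0)
Segment 1: (5,0) -> (2,-0)

Answer: ______________
______________
______________
______________
_____X________
_____X________
_____X________
__XXXX________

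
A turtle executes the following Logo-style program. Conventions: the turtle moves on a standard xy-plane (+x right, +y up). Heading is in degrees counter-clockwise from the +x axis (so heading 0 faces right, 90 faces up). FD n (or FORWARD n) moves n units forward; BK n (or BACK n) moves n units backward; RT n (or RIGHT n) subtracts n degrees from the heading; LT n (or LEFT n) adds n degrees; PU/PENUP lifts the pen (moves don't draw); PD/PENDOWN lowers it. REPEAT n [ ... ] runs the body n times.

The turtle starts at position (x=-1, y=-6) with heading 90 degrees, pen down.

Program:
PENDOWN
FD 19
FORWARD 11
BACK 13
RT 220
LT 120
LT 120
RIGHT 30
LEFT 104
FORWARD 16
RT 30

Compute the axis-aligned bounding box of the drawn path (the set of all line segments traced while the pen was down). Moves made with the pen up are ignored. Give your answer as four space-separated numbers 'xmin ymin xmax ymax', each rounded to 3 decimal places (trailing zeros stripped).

Executing turtle program step by step:
Start: pos=(-1,-6), heading=90, pen down
PD: pen down
FD 19: (-1,-6) -> (-1,13) [heading=90, draw]
FD 11: (-1,13) -> (-1,24) [heading=90, draw]
BK 13: (-1,24) -> (-1,11) [heading=90, draw]
RT 220: heading 90 -> 230
LT 120: heading 230 -> 350
LT 120: heading 350 -> 110
RT 30: heading 110 -> 80
LT 104: heading 80 -> 184
FD 16: (-1,11) -> (-16.961,9.884) [heading=184, draw]
RT 30: heading 184 -> 154
Final: pos=(-16.961,9.884), heading=154, 4 segment(s) drawn

Segment endpoints: x in {-16.961, -1, -1, -1, -1}, y in {-6, 9.884, 11, 13, 24}
xmin=-16.961, ymin=-6, xmax=-1, ymax=24

Answer: -16.961 -6 -1 24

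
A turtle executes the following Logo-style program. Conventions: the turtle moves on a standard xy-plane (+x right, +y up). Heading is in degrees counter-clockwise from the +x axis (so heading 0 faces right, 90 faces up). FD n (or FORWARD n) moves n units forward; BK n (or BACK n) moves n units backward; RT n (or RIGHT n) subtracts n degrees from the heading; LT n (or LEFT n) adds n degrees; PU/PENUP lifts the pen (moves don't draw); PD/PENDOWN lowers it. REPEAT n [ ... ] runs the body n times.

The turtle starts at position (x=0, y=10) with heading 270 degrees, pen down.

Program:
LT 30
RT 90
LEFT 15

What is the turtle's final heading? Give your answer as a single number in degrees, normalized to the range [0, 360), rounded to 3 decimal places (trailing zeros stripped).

Executing turtle program step by step:
Start: pos=(0,10), heading=270, pen down
LT 30: heading 270 -> 300
RT 90: heading 300 -> 210
LT 15: heading 210 -> 225
Final: pos=(0,10), heading=225, 0 segment(s) drawn

Answer: 225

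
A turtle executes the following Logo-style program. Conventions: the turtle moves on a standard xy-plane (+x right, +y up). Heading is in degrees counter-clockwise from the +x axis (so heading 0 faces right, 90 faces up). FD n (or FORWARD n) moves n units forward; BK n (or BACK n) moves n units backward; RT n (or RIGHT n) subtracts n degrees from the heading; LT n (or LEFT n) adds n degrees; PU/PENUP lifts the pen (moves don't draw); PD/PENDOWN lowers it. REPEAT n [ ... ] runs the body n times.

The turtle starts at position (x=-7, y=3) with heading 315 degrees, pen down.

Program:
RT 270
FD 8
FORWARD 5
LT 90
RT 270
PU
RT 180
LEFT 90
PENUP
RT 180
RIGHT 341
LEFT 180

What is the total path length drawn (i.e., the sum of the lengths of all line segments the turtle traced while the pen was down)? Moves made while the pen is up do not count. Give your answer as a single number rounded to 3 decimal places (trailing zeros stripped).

Executing turtle program step by step:
Start: pos=(-7,3), heading=315, pen down
RT 270: heading 315 -> 45
FD 8: (-7,3) -> (-1.343,8.657) [heading=45, draw]
FD 5: (-1.343,8.657) -> (2.192,12.192) [heading=45, draw]
LT 90: heading 45 -> 135
RT 270: heading 135 -> 225
PU: pen up
RT 180: heading 225 -> 45
LT 90: heading 45 -> 135
PU: pen up
RT 180: heading 135 -> 315
RT 341: heading 315 -> 334
LT 180: heading 334 -> 154
Final: pos=(2.192,12.192), heading=154, 2 segment(s) drawn

Segment lengths:
  seg 1: (-7,3) -> (-1.343,8.657), length = 8
  seg 2: (-1.343,8.657) -> (2.192,12.192), length = 5
Total = 13

Answer: 13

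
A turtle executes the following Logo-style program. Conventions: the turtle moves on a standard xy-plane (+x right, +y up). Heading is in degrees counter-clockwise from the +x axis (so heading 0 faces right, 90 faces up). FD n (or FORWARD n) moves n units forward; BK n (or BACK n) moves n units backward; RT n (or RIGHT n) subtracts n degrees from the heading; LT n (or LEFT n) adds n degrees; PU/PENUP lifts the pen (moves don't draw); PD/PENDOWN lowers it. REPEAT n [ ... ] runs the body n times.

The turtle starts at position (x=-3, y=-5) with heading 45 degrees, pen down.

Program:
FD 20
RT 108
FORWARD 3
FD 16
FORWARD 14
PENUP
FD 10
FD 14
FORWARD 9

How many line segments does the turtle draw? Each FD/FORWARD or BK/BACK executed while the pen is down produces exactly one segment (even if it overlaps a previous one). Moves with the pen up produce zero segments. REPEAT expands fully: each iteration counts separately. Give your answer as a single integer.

Executing turtle program step by step:
Start: pos=(-3,-5), heading=45, pen down
FD 20: (-3,-5) -> (11.142,9.142) [heading=45, draw]
RT 108: heading 45 -> 297
FD 3: (11.142,9.142) -> (12.504,6.469) [heading=297, draw]
FD 16: (12.504,6.469) -> (19.768,-7.787) [heading=297, draw]
FD 14: (19.768,-7.787) -> (26.124,-20.261) [heading=297, draw]
PU: pen up
FD 10: (26.124,-20.261) -> (30.664,-29.171) [heading=297, move]
FD 14: (30.664,-29.171) -> (37.02,-41.645) [heading=297, move]
FD 9: (37.02,-41.645) -> (41.106,-49.664) [heading=297, move]
Final: pos=(41.106,-49.664), heading=297, 4 segment(s) drawn
Segments drawn: 4

Answer: 4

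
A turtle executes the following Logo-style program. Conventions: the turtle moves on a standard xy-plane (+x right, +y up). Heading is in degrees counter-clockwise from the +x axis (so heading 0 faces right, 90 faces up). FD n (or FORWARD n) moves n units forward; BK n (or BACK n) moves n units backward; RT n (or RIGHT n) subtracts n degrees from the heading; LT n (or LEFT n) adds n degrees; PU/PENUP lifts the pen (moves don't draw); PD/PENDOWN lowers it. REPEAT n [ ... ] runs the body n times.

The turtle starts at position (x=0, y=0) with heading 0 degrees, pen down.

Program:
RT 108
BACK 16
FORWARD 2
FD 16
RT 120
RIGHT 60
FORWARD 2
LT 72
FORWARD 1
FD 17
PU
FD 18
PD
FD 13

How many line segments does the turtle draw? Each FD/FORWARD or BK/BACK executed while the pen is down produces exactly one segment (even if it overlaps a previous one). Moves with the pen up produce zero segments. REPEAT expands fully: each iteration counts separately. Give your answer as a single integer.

Executing turtle program step by step:
Start: pos=(0,0), heading=0, pen down
RT 108: heading 0 -> 252
BK 16: (0,0) -> (4.944,15.217) [heading=252, draw]
FD 2: (4.944,15.217) -> (4.326,13.315) [heading=252, draw]
FD 16: (4.326,13.315) -> (-0.618,-1.902) [heading=252, draw]
RT 120: heading 252 -> 132
RT 60: heading 132 -> 72
FD 2: (-0.618,-1.902) -> (0,0) [heading=72, draw]
LT 72: heading 72 -> 144
FD 1: (0,0) -> (-0.809,0.588) [heading=144, draw]
FD 17: (-0.809,0.588) -> (-14.562,10.58) [heading=144, draw]
PU: pen up
FD 18: (-14.562,10.58) -> (-29.125,21.16) [heading=144, move]
PD: pen down
FD 13: (-29.125,21.16) -> (-39.642,28.801) [heading=144, draw]
Final: pos=(-39.642,28.801), heading=144, 7 segment(s) drawn
Segments drawn: 7

Answer: 7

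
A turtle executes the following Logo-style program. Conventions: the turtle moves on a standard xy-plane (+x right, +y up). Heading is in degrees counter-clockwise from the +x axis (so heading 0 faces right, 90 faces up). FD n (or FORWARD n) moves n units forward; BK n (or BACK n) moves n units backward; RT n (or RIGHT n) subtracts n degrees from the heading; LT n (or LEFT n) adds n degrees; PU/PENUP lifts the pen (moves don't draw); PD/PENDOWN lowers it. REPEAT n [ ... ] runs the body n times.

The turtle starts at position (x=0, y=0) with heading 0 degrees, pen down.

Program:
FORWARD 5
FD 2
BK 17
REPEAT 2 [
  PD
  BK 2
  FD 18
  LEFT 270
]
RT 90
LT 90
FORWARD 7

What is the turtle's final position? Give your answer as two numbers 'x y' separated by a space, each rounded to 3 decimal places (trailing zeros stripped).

Executing turtle program step by step:
Start: pos=(0,0), heading=0, pen down
FD 5: (0,0) -> (5,0) [heading=0, draw]
FD 2: (5,0) -> (7,0) [heading=0, draw]
BK 17: (7,0) -> (-10,0) [heading=0, draw]
REPEAT 2 [
  -- iteration 1/2 --
  PD: pen down
  BK 2: (-10,0) -> (-12,0) [heading=0, draw]
  FD 18: (-12,0) -> (6,0) [heading=0, draw]
  LT 270: heading 0 -> 270
  -- iteration 2/2 --
  PD: pen down
  BK 2: (6,0) -> (6,2) [heading=270, draw]
  FD 18: (6,2) -> (6,-16) [heading=270, draw]
  LT 270: heading 270 -> 180
]
RT 90: heading 180 -> 90
LT 90: heading 90 -> 180
FD 7: (6,-16) -> (-1,-16) [heading=180, draw]
Final: pos=(-1,-16), heading=180, 8 segment(s) drawn

Answer: -1 -16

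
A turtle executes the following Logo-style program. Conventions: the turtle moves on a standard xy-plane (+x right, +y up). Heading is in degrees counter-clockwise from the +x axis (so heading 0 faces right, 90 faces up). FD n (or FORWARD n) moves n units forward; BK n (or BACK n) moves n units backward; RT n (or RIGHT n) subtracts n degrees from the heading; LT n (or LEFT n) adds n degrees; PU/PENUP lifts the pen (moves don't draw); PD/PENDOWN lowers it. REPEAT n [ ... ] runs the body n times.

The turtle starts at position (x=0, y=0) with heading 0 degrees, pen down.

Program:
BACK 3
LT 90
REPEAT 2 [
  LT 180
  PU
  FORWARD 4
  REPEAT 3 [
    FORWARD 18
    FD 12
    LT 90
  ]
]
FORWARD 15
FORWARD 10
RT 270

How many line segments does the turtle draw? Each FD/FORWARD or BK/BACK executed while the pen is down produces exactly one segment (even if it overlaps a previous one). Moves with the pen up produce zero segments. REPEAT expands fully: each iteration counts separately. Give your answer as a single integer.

Executing turtle program step by step:
Start: pos=(0,0), heading=0, pen down
BK 3: (0,0) -> (-3,0) [heading=0, draw]
LT 90: heading 0 -> 90
REPEAT 2 [
  -- iteration 1/2 --
  LT 180: heading 90 -> 270
  PU: pen up
  FD 4: (-3,0) -> (-3,-4) [heading=270, move]
  REPEAT 3 [
    -- iteration 1/3 --
    FD 18: (-3,-4) -> (-3,-22) [heading=270, move]
    FD 12: (-3,-22) -> (-3,-34) [heading=270, move]
    LT 90: heading 270 -> 0
    -- iteration 2/3 --
    FD 18: (-3,-34) -> (15,-34) [heading=0, move]
    FD 12: (15,-34) -> (27,-34) [heading=0, move]
    LT 90: heading 0 -> 90
    -- iteration 3/3 --
    FD 18: (27,-34) -> (27,-16) [heading=90, move]
    FD 12: (27,-16) -> (27,-4) [heading=90, move]
    LT 90: heading 90 -> 180
  ]
  -- iteration 2/2 --
  LT 180: heading 180 -> 0
  PU: pen up
  FD 4: (27,-4) -> (31,-4) [heading=0, move]
  REPEAT 3 [
    -- iteration 1/3 --
    FD 18: (31,-4) -> (49,-4) [heading=0, move]
    FD 12: (49,-4) -> (61,-4) [heading=0, move]
    LT 90: heading 0 -> 90
    -- iteration 2/3 --
    FD 18: (61,-4) -> (61,14) [heading=90, move]
    FD 12: (61,14) -> (61,26) [heading=90, move]
    LT 90: heading 90 -> 180
    -- iteration 3/3 --
    FD 18: (61,26) -> (43,26) [heading=180, move]
    FD 12: (43,26) -> (31,26) [heading=180, move]
    LT 90: heading 180 -> 270
  ]
]
FD 15: (31,26) -> (31,11) [heading=270, move]
FD 10: (31,11) -> (31,1) [heading=270, move]
RT 270: heading 270 -> 0
Final: pos=(31,1), heading=0, 1 segment(s) drawn
Segments drawn: 1

Answer: 1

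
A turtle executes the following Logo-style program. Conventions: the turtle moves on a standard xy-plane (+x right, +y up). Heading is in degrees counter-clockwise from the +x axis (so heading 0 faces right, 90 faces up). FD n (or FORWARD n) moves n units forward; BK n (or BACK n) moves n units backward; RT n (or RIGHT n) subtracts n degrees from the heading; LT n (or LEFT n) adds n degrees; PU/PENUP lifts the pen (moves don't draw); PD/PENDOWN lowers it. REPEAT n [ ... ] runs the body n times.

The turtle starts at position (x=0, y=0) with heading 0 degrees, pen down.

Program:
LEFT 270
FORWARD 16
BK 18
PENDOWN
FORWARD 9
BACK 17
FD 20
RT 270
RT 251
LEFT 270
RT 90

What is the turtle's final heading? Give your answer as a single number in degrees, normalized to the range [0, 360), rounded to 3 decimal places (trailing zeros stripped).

Answer: 289

Derivation:
Executing turtle program step by step:
Start: pos=(0,0), heading=0, pen down
LT 270: heading 0 -> 270
FD 16: (0,0) -> (0,-16) [heading=270, draw]
BK 18: (0,-16) -> (0,2) [heading=270, draw]
PD: pen down
FD 9: (0,2) -> (0,-7) [heading=270, draw]
BK 17: (0,-7) -> (0,10) [heading=270, draw]
FD 20: (0,10) -> (0,-10) [heading=270, draw]
RT 270: heading 270 -> 0
RT 251: heading 0 -> 109
LT 270: heading 109 -> 19
RT 90: heading 19 -> 289
Final: pos=(0,-10), heading=289, 5 segment(s) drawn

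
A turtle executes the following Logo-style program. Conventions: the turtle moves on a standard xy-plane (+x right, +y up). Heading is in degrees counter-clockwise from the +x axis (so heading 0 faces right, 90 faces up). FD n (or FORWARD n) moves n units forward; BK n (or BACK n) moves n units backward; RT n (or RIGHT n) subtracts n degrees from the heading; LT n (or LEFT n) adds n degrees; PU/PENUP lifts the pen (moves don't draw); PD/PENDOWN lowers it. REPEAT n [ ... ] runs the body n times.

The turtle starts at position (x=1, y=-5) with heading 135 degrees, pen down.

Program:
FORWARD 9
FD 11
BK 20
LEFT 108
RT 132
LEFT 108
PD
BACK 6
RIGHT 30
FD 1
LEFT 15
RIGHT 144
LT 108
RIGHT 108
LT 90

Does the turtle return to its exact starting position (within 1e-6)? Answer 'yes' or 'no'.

Executing turtle program step by step:
Start: pos=(1,-5), heading=135, pen down
FD 9: (1,-5) -> (-5.364,1.364) [heading=135, draw]
FD 11: (-5.364,1.364) -> (-13.142,9.142) [heading=135, draw]
BK 20: (-13.142,9.142) -> (1,-5) [heading=135, draw]
LT 108: heading 135 -> 243
RT 132: heading 243 -> 111
LT 108: heading 111 -> 219
PD: pen down
BK 6: (1,-5) -> (5.663,-1.224) [heading=219, draw]
RT 30: heading 219 -> 189
FD 1: (5.663,-1.224) -> (4.675,-1.381) [heading=189, draw]
LT 15: heading 189 -> 204
RT 144: heading 204 -> 60
LT 108: heading 60 -> 168
RT 108: heading 168 -> 60
LT 90: heading 60 -> 150
Final: pos=(4.675,-1.381), heading=150, 5 segment(s) drawn

Start position: (1, -5)
Final position: (4.675, -1.381)
Distance = 5.158; >= 1e-6 -> NOT closed

Answer: no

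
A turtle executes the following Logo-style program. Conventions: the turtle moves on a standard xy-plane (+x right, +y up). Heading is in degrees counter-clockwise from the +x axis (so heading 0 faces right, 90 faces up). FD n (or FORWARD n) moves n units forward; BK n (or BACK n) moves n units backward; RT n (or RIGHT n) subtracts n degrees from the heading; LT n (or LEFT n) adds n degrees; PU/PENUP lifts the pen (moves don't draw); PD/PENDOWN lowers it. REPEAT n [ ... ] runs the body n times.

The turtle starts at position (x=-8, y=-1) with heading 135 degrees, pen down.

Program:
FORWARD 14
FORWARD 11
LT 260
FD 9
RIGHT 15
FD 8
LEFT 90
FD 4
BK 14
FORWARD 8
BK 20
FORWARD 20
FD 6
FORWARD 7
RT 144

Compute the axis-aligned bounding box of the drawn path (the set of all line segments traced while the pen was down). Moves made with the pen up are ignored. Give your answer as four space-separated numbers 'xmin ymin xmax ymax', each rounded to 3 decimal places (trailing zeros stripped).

Executing turtle program step by step:
Start: pos=(-8,-1), heading=135, pen down
FD 14: (-8,-1) -> (-17.899,8.899) [heading=135, draw]
FD 11: (-17.899,8.899) -> (-25.678,16.678) [heading=135, draw]
LT 260: heading 135 -> 35
FD 9: (-25.678,16.678) -> (-18.305,21.84) [heading=35, draw]
RT 15: heading 35 -> 20
FD 8: (-18.305,21.84) -> (-10.788,24.576) [heading=20, draw]
LT 90: heading 20 -> 110
FD 4: (-10.788,24.576) -> (-12.156,28.335) [heading=110, draw]
BK 14: (-12.156,28.335) -> (-7.368,15.179) [heading=110, draw]
FD 8: (-7.368,15.179) -> (-10.104,22.697) [heading=110, draw]
BK 20: (-10.104,22.697) -> (-3.263,3.903) [heading=110, draw]
FD 20: (-3.263,3.903) -> (-10.104,22.697) [heading=110, draw]
FD 6: (-10.104,22.697) -> (-12.156,28.335) [heading=110, draw]
FD 7: (-12.156,28.335) -> (-14.55,34.913) [heading=110, draw]
RT 144: heading 110 -> 326
Final: pos=(-14.55,34.913), heading=326, 11 segment(s) drawn

Segment endpoints: x in {-25.678, -18.305, -17.899, -14.55, -12.156, -10.788, -10.104, -8, -7.368, -3.263}, y in {-1, 3.903, 8.899, 15.179, 16.678, 21.84, 22.697, 24.576, 28.335, 28.335, 34.913}
xmin=-25.678, ymin=-1, xmax=-3.263, ymax=34.913

Answer: -25.678 -1 -3.263 34.913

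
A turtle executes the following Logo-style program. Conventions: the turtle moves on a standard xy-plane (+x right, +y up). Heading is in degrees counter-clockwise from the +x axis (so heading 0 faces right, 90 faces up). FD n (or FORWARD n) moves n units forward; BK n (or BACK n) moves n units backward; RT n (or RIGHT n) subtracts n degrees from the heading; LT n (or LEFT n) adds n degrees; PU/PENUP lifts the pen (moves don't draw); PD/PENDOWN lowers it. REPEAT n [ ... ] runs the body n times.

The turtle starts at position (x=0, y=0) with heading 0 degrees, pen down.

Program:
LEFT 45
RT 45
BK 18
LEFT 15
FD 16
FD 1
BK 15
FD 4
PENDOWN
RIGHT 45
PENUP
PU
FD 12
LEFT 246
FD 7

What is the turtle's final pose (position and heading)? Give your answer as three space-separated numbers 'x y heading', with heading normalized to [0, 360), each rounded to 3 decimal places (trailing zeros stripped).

Executing turtle program step by step:
Start: pos=(0,0), heading=0, pen down
LT 45: heading 0 -> 45
RT 45: heading 45 -> 0
BK 18: (0,0) -> (-18,0) [heading=0, draw]
LT 15: heading 0 -> 15
FD 16: (-18,0) -> (-2.545,4.141) [heading=15, draw]
FD 1: (-2.545,4.141) -> (-1.579,4.4) [heading=15, draw]
BK 15: (-1.579,4.4) -> (-16.068,0.518) [heading=15, draw]
FD 4: (-16.068,0.518) -> (-12.204,1.553) [heading=15, draw]
PD: pen down
RT 45: heading 15 -> 330
PU: pen up
PU: pen up
FD 12: (-12.204,1.553) -> (-1.812,-4.447) [heading=330, move]
LT 246: heading 330 -> 216
FD 7: (-1.812,-4.447) -> (-7.475,-8.562) [heading=216, move]
Final: pos=(-7.475,-8.562), heading=216, 5 segment(s) drawn

Answer: -7.475 -8.562 216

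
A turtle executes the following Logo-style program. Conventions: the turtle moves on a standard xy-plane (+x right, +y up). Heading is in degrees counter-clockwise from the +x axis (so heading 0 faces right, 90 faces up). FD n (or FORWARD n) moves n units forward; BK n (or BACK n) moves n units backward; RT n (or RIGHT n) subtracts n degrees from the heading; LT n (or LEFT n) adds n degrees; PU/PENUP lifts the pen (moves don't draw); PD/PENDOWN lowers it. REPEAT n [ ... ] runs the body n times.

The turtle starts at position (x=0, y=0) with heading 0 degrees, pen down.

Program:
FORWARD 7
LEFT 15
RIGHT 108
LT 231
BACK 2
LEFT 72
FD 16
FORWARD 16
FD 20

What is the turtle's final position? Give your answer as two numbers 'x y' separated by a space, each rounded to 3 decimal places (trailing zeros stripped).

Executing turtle program step by step:
Start: pos=(0,0), heading=0, pen down
FD 7: (0,0) -> (7,0) [heading=0, draw]
LT 15: heading 0 -> 15
RT 108: heading 15 -> 267
LT 231: heading 267 -> 138
BK 2: (7,0) -> (8.486,-1.338) [heading=138, draw]
LT 72: heading 138 -> 210
FD 16: (8.486,-1.338) -> (-5.37,-9.338) [heading=210, draw]
FD 16: (-5.37,-9.338) -> (-19.227,-17.338) [heading=210, draw]
FD 20: (-19.227,-17.338) -> (-36.547,-27.338) [heading=210, draw]
Final: pos=(-36.547,-27.338), heading=210, 5 segment(s) drawn

Answer: -36.547 -27.338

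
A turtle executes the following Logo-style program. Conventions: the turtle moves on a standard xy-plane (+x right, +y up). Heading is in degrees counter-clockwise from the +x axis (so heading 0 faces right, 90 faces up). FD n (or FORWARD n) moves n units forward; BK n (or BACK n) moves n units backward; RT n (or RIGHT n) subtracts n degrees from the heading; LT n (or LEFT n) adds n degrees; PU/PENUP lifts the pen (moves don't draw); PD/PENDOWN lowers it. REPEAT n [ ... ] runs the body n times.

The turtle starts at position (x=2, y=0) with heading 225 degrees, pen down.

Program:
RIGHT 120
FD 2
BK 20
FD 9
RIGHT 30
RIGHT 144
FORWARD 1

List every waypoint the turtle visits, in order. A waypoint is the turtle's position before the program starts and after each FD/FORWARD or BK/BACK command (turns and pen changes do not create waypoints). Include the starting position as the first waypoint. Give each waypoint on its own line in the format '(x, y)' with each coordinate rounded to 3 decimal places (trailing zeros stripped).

Executing turtle program step by step:
Start: pos=(2,0), heading=225, pen down
RT 120: heading 225 -> 105
FD 2: (2,0) -> (1.482,1.932) [heading=105, draw]
BK 20: (1.482,1.932) -> (6.659,-17.387) [heading=105, draw]
FD 9: (6.659,-17.387) -> (4.329,-8.693) [heading=105, draw]
RT 30: heading 105 -> 75
RT 144: heading 75 -> 291
FD 1: (4.329,-8.693) -> (4.688,-9.627) [heading=291, draw]
Final: pos=(4.688,-9.627), heading=291, 4 segment(s) drawn
Waypoints (5 total):
(2, 0)
(1.482, 1.932)
(6.659, -17.387)
(4.329, -8.693)
(4.688, -9.627)

Answer: (2, 0)
(1.482, 1.932)
(6.659, -17.387)
(4.329, -8.693)
(4.688, -9.627)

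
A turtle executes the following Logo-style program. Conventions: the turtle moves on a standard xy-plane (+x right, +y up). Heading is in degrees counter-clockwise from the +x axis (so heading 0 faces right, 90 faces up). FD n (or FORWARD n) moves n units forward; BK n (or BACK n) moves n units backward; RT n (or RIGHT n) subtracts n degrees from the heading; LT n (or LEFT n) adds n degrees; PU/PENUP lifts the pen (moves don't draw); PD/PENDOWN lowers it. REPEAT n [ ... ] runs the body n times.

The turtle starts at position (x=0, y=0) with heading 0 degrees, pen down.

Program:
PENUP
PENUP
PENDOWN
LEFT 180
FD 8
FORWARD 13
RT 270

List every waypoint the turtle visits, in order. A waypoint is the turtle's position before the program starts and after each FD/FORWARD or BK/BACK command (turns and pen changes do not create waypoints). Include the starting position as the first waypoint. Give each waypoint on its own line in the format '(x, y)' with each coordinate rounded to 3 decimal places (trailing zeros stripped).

Executing turtle program step by step:
Start: pos=(0,0), heading=0, pen down
PU: pen up
PU: pen up
PD: pen down
LT 180: heading 0 -> 180
FD 8: (0,0) -> (-8,0) [heading=180, draw]
FD 13: (-8,0) -> (-21,0) [heading=180, draw]
RT 270: heading 180 -> 270
Final: pos=(-21,0), heading=270, 2 segment(s) drawn
Waypoints (3 total):
(0, 0)
(-8, 0)
(-21, 0)

Answer: (0, 0)
(-8, 0)
(-21, 0)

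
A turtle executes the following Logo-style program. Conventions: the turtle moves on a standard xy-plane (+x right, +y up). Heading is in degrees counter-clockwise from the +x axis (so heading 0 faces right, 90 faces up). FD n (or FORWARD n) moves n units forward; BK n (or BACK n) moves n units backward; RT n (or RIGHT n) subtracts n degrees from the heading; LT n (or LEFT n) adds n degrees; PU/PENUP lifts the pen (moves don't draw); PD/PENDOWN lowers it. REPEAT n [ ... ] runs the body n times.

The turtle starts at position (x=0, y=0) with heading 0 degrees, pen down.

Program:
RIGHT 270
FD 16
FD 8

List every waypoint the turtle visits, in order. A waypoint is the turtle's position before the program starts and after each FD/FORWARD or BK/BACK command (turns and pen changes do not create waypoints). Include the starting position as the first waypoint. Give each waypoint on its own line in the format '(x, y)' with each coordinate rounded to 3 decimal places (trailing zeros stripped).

Executing turtle program step by step:
Start: pos=(0,0), heading=0, pen down
RT 270: heading 0 -> 90
FD 16: (0,0) -> (0,16) [heading=90, draw]
FD 8: (0,16) -> (0,24) [heading=90, draw]
Final: pos=(0,24), heading=90, 2 segment(s) drawn
Waypoints (3 total):
(0, 0)
(0, 16)
(0, 24)

Answer: (0, 0)
(0, 16)
(0, 24)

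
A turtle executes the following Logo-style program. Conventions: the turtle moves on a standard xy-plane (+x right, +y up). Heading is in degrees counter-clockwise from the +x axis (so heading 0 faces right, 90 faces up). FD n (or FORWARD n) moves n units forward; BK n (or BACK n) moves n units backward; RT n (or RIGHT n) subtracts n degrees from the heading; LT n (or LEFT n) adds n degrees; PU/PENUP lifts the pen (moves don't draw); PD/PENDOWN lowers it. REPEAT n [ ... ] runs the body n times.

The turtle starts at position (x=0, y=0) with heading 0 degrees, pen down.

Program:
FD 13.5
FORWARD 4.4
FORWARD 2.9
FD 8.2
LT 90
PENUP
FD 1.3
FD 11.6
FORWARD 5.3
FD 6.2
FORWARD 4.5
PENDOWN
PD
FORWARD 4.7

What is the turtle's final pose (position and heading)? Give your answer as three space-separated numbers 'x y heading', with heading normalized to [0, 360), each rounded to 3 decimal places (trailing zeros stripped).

Executing turtle program step by step:
Start: pos=(0,0), heading=0, pen down
FD 13.5: (0,0) -> (13.5,0) [heading=0, draw]
FD 4.4: (13.5,0) -> (17.9,0) [heading=0, draw]
FD 2.9: (17.9,0) -> (20.8,0) [heading=0, draw]
FD 8.2: (20.8,0) -> (29,0) [heading=0, draw]
LT 90: heading 0 -> 90
PU: pen up
FD 1.3: (29,0) -> (29,1.3) [heading=90, move]
FD 11.6: (29,1.3) -> (29,12.9) [heading=90, move]
FD 5.3: (29,12.9) -> (29,18.2) [heading=90, move]
FD 6.2: (29,18.2) -> (29,24.4) [heading=90, move]
FD 4.5: (29,24.4) -> (29,28.9) [heading=90, move]
PD: pen down
PD: pen down
FD 4.7: (29,28.9) -> (29,33.6) [heading=90, draw]
Final: pos=(29,33.6), heading=90, 5 segment(s) drawn

Answer: 29 33.6 90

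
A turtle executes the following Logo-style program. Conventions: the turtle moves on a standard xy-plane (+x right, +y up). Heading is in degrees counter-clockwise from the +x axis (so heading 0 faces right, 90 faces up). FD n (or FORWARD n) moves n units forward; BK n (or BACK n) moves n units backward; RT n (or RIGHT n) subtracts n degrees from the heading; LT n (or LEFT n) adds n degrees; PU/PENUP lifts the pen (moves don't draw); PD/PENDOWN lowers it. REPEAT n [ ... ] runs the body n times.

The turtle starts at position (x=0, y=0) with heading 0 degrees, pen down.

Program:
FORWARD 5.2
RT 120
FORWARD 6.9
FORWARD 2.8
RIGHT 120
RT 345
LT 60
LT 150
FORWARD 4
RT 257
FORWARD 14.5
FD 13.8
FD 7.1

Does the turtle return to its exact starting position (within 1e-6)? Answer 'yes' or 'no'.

Answer: no

Derivation:
Executing turtle program step by step:
Start: pos=(0,0), heading=0, pen down
FD 5.2: (0,0) -> (5.2,0) [heading=0, draw]
RT 120: heading 0 -> 240
FD 6.9: (5.2,0) -> (1.75,-5.976) [heading=240, draw]
FD 2.8: (1.75,-5.976) -> (0.35,-8.4) [heading=240, draw]
RT 120: heading 240 -> 120
RT 345: heading 120 -> 135
LT 60: heading 135 -> 195
LT 150: heading 195 -> 345
FD 4: (0.35,-8.4) -> (4.214,-9.436) [heading=345, draw]
RT 257: heading 345 -> 88
FD 14.5: (4.214,-9.436) -> (4.72,5.055) [heading=88, draw]
FD 13.8: (4.72,5.055) -> (5.201,18.847) [heading=88, draw]
FD 7.1: (5.201,18.847) -> (5.449,25.943) [heading=88, draw]
Final: pos=(5.449,25.943), heading=88, 7 segment(s) drawn

Start position: (0, 0)
Final position: (5.449, 25.943)
Distance = 26.509; >= 1e-6 -> NOT closed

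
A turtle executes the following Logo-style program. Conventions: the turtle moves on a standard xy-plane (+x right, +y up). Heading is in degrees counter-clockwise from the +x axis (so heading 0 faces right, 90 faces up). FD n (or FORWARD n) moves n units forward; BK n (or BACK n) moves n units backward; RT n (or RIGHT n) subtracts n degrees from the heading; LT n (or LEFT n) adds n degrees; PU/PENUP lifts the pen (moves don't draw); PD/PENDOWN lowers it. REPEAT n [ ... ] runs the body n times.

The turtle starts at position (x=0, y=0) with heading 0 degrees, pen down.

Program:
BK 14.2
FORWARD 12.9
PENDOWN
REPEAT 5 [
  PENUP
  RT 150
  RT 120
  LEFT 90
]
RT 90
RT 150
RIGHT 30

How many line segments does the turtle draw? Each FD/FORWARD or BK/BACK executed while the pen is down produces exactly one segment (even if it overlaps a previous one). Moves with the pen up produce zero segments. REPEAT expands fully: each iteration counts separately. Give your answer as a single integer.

Answer: 2

Derivation:
Executing turtle program step by step:
Start: pos=(0,0), heading=0, pen down
BK 14.2: (0,0) -> (-14.2,0) [heading=0, draw]
FD 12.9: (-14.2,0) -> (-1.3,0) [heading=0, draw]
PD: pen down
REPEAT 5 [
  -- iteration 1/5 --
  PU: pen up
  RT 150: heading 0 -> 210
  RT 120: heading 210 -> 90
  LT 90: heading 90 -> 180
  -- iteration 2/5 --
  PU: pen up
  RT 150: heading 180 -> 30
  RT 120: heading 30 -> 270
  LT 90: heading 270 -> 0
  -- iteration 3/5 --
  PU: pen up
  RT 150: heading 0 -> 210
  RT 120: heading 210 -> 90
  LT 90: heading 90 -> 180
  -- iteration 4/5 --
  PU: pen up
  RT 150: heading 180 -> 30
  RT 120: heading 30 -> 270
  LT 90: heading 270 -> 0
  -- iteration 5/5 --
  PU: pen up
  RT 150: heading 0 -> 210
  RT 120: heading 210 -> 90
  LT 90: heading 90 -> 180
]
RT 90: heading 180 -> 90
RT 150: heading 90 -> 300
RT 30: heading 300 -> 270
Final: pos=(-1.3,0), heading=270, 2 segment(s) drawn
Segments drawn: 2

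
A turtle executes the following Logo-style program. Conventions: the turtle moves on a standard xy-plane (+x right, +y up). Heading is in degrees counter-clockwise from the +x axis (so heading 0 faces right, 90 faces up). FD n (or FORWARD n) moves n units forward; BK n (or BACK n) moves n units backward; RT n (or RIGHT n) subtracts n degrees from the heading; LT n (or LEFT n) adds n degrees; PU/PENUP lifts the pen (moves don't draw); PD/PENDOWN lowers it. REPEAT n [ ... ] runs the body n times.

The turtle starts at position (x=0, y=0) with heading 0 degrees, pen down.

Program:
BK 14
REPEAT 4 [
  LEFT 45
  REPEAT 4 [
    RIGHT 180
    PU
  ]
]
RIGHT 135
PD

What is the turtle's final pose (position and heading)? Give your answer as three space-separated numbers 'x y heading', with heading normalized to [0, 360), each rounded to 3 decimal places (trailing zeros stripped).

Executing turtle program step by step:
Start: pos=(0,0), heading=0, pen down
BK 14: (0,0) -> (-14,0) [heading=0, draw]
REPEAT 4 [
  -- iteration 1/4 --
  LT 45: heading 0 -> 45
  REPEAT 4 [
    -- iteration 1/4 --
    RT 180: heading 45 -> 225
    PU: pen up
    -- iteration 2/4 --
    RT 180: heading 225 -> 45
    PU: pen up
    -- iteration 3/4 --
    RT 180: heading 45 -> 225
    PU: pen up
    -- iteration 4/4 --
    RT 180: heading 225 -> 45
    PU: pen up
  ]
  -- iteration 2/4 --
  LT 45: heading 45 -> 90
  REPEAT 4 [
    -- iteration 1/4 --
    RT 180: heading 90 -> 270
    PU: pen up
    -- iteration 2/4 --
    RT 180: heading 270 -> 90
    PU: pen up
    -- iteration 3/4 --
    RT 180: heading 90 -> 270
    PU: pen up
    -- iteration 4/4 --
    RT 180: heading 270 -> 90
    PU: pen up
  ]
  -- iteration 3/4 --
  LT 45: heading 90 -> 135
  REPEAT 4 [
    -- iteration 1/4 --
    RT 180: heading 135 -> 315
    PU: pen up
    -- iteration 2/4 --
    RT 180: heading 315 -> 135
    PU: pen up
    -- iteration 3/4 --
    RT 180: heading 135 -> 315
    PU: pen up
    -- iteration 4/4 --
    RT 180: heading 315 -> 135
    PU: pen up
  ]
  -- iteration 4/4 --
  LT 45: heading 135 -> 180
  REPEAT 4 [
    -- iteration 1/4 --
    RT 180: heading 180 -> 0
    PU: pen up
    -- iteration 2/4 --
    RT 180: heading 0 -> 180
    PU: pen up
    -- iteration 3/4 --
    RT 180: heading 180 -> 0
    PU: pen up
    -- iteration 4/4 --
    RT 180: heading 0 -> 180
    PU: pen up
  ]
]
RT 135: heading 180 -> 45
PD: pen down
Final: pos=(-14,0), heading=45, 1 segment(s) drawn

Answer: -14 0 45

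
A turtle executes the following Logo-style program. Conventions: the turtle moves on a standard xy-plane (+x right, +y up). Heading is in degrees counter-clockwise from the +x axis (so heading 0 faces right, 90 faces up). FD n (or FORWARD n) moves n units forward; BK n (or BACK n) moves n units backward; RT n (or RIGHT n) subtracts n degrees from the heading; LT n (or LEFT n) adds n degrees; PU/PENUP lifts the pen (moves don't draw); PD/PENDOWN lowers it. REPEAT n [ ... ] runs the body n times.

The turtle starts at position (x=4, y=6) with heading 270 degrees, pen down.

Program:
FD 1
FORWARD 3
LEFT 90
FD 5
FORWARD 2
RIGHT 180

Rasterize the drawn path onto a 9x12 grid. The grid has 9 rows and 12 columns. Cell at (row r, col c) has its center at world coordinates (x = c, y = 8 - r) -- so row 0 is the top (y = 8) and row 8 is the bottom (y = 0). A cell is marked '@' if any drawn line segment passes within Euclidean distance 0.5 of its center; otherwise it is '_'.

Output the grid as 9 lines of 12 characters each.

Answer: ____________
____________
____@_______
____@_______
____@_______
____@_______
____@@@@@@@@
____________
____________

Derivation:
Segment 0: (4,6) -> (4,5)
Segment 1: (4,5) -> (4,2)
Segment 2: (4,2) -> (9,2)
Segment 3: (9,2) -> (11,2)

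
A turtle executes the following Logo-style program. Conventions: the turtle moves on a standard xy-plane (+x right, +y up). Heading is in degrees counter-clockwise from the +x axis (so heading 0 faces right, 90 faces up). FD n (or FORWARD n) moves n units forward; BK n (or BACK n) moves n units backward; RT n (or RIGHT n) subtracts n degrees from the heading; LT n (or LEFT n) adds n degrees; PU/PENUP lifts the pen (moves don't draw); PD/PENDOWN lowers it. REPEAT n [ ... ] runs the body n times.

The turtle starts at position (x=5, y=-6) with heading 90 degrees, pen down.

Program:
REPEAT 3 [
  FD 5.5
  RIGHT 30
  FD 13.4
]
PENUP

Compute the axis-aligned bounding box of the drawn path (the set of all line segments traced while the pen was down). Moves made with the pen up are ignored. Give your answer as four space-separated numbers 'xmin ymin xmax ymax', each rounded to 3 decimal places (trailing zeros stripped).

Answer: 5 -6 44.218 25.318

Derivation:
Executing turtle program step by step:
Start: pos=(5,-6), heading=90, pen down
REPEAT 3 [
  -- iteration 1/3 --
  FD 5.5: (5,-6) -> (5,-0.5) [heading=90, draw]
  RT 30: heading 90 -> 60
  FD 13.4: (5,-0.5) -> (11.7,11.105) [heading=60, draw]
  -- iteration 2/3 --
  FD 5.5: (11.7,11.105) -> (14.45,15.868) [heading=60, draw]
  RT 30: heading 60 -> 30
  FD 13.4: (14.45,15.868) -> (26.055,22.568) [heading=30, draw]
  -- iteration 3/3 --
  FD 5.5: (26.055,22.568) -> (30.818,25.318) [heading=30, draw]
  RT 30: heading 30 -> 0
  FD 13.4: (30.818,25.318) -> (44.218,25.318) [heading=0, draw]
]
PU: pen up
Final: pos=(44.218,25.318), heading=0, 6 segment(s) drawn

Segment endpoints: x in {5, 11.7, 14.45, 26.055, 30.818, 44.218}, y in {-6, -0.5, 11.105, 15.868, 22.568, 25.318}
xmin=5, ymin=-6, xmax=44.218, ymax=25.318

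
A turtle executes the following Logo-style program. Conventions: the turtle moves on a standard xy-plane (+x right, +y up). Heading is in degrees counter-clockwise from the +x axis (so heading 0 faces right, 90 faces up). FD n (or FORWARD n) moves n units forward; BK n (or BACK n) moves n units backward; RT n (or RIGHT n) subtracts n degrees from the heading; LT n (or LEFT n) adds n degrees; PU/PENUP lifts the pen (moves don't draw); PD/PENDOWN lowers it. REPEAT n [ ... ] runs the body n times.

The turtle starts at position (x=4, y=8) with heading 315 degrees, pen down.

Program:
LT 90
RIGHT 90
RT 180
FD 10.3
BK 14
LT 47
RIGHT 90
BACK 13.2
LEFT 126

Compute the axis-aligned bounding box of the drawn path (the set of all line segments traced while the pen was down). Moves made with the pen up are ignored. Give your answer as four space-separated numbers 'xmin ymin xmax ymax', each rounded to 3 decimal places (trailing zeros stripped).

Answer: -3.283 -7.808 7.077 15.283

Derivation:
Executing turtle program step by step:
Start: pos=(4,8), heading=315, pen down
LT 90: heading 315 -> 45
RT 90: heading 45 -> 315
RT 180: heading 315 -> 135
FD 10.3: (4,8) -> (-3.283,15.283) [heading=135, draw]
BK 14: (-3.283,15.283) -> (6.616,5.384) [heading=135, draw]
LT 47: heading 135 -> 182
RT 90: heading 182 -> 92
BK 13.2: (6.616,5.384) -> (7.077,-7.808) [heading=92, draw]
LT 126: heading 92 -> 218
Final: pos=(7.077,-7.808), heading=218, 3 segment(s) drawn

Segment endpoints: x in {-3.283, 4, 6.616, 7.077}, y in {-7.808, 5.384, 8, 15.283}
xmin=-3.283, ymin=-7.808, xmax=7.077, ymax=15.283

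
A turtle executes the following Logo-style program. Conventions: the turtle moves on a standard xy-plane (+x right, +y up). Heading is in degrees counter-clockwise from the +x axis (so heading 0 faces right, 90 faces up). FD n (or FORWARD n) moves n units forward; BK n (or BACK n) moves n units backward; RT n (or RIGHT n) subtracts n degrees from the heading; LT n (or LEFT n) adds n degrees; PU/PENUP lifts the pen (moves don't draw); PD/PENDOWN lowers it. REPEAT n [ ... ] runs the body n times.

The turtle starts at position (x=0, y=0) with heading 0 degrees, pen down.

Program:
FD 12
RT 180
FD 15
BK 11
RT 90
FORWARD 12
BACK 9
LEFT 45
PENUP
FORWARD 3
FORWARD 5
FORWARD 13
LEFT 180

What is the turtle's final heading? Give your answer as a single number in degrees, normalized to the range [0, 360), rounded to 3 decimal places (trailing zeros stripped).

Executing turtle program step by step:
Start: pos=(0,0), heading=0, pen down
FD 12: (0,0) -> (12,0) [heading=0, draw]
RT 180: heading 0 -> 180
FD 15: (12,0) -> (-3,0) [heading=180, draw]
BK 11: (-3,0) -> (8,0) [heading=180, draw]
RT 90: heading 180 -> 90
FD 12: (8,0) -> (8,12) [heading=90, draw]
BK 9: (8,12) -> (8,3) [heading=90, draw]
LT 45: heading 90 -> 135
PU: pen up
FD 3: (8,3) -> (5.879,5.121) [heading=135, move]
FD 5: (5.879,5.121) -> (2.343,8.657) [heading=135, move]
FD 13: (2.343,8.657) -> (-6.849,17.849) [heading=135, move]
LT 180: heading 135 -> 315
Final: pos=(-6.849,17.849), heading=315, 5 segment(s) drawn

Answer: 315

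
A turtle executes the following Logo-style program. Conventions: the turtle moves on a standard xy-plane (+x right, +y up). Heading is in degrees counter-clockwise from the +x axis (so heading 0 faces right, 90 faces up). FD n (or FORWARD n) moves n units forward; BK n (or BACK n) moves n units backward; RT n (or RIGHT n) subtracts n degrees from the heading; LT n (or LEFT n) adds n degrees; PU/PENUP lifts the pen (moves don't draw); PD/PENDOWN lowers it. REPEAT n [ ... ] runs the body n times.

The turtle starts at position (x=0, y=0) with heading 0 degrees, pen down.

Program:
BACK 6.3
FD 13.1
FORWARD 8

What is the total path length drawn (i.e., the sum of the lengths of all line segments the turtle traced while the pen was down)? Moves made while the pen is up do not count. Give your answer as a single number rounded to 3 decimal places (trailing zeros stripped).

Executing turtle program step by step:
Start: pos=(0,0), heading=0, pen down
BK 6.3: (0,0) -> (-6.3,0) [heading=0, draw]
FD 13.1: (-6.3,0) -> (6.8,0) [heading=0, draw]
FD 8: (6.8,0) -> (14.8,0) [heading=0, draw]
Final: pos=(14.8,0), heading=0, 3 segment(s) drawn

Segment lengths:
  seg 1: (0,0) -> (-6.3,0), length = 6.3
  seg 2: (-6.3,0) -> (6.8,0), length = 13.1
  seg 3: (6.8,0) -> (14.8,0), length = 8
Total = 27.4

Answer: 27.4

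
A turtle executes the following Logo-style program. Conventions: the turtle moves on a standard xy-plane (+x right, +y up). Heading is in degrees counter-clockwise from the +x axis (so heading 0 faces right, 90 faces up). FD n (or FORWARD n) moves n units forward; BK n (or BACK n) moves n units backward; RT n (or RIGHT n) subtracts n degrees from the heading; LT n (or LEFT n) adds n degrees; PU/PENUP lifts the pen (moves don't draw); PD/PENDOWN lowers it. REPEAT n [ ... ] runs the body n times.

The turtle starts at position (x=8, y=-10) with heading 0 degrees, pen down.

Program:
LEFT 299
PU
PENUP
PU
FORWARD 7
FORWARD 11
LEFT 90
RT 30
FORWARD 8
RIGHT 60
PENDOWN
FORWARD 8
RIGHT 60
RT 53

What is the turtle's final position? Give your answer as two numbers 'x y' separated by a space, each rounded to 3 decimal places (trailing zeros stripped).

Answer: 28.604 -32.88

Derivation:
Executing turtle program step by step:
Start: pos=(8,-10), heading=0, pen down
LT 299: heading 0 -> 299
PU: pen up
PU: pen up
PU: pen up
FD 7: (8,-10) -> (11.394,-16.122) [heading=299, move]
FD 11: (11.394,-16.122) -> (16.727,-25.743) [heading=299, move]
LT 90: heading 299 -> 29
RT 30: heading 29 -> 359
FD 8: (16.727,-25.743) -> (24.725,-25.883) [heading=359, move]
RT 60: heading 359 -> 299
PD: pen down
FD 8: (24.725,-25.883) -> (28.604,-32.88) [heading=299, draw]
RT 60: heading 299 -> 239
RT 53: heading 239 -> 186
Final: pos=(28.604,-32.88), heading=186, 1 segment(s) drawn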